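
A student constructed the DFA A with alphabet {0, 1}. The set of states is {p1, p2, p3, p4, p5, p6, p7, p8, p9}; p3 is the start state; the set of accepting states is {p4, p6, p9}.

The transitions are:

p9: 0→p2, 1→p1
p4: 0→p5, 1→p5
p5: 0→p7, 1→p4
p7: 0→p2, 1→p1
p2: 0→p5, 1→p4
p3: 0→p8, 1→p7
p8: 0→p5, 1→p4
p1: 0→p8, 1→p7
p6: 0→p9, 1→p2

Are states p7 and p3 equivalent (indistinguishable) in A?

Yes

States {p6,p9} cannot be reached from the start state, so discard them.
Initial partition by acceptance: {p4} | {p1,p2,p3,p5,p7,p8}.
On input 1, block {p1,p2,p3,p5,p7,p8} splits into {p1,p3,p7} and {p2,p5,p8}.
On input 0, block {p2,p5,p8} splits into {p2,p8} and {p5}.
Stable partition: {p4} | {p1,p3,p7} | {p2,p8} | {p5} — 4 equivalence classes.
p7 and p3 lie in the same block of the stable partition, so they are equivalent — no string distinguishes them.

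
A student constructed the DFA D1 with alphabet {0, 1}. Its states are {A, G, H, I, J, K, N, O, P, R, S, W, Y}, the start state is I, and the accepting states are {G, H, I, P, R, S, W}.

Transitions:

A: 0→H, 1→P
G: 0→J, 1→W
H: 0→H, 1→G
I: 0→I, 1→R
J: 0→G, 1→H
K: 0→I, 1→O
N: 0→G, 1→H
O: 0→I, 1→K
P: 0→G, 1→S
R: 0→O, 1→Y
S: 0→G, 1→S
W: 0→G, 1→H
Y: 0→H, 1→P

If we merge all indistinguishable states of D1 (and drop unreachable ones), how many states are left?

Reachable states from the start: {G,H,I,J,K,O,P,R,S,W,Y}. Unreachable: {A,N} — drop them.
P0 = {G,H,I,P,R,S,W} | {J,K,O,Y}.
On input 0, block {G,H,I,P,R,S,W} splits into {H,I,P,S,W} and {G,R}.
Refine {H,I,P,S,W} on symbol 0: members go to different blocks, giving {P,S,W} and {H,I}.
On input 1, block {P,S,W} splits into {P,S} and {W}.
On input 0, block {J,K,O,Y} splits into {K,O,Y} and {J}.
On input 1, block {K,O,Y} splits into {K,O} and {Y}.
Split {G,R} by δ(·,0) → {R} and {G}.
On input 1, block {H,I} splits into {I} and {H}.
Stable partition: {P,S} | {K,O} | {R} | {I} | {W} | {J} | {Y} | {G} | {H} — 9 equivalence classes.

9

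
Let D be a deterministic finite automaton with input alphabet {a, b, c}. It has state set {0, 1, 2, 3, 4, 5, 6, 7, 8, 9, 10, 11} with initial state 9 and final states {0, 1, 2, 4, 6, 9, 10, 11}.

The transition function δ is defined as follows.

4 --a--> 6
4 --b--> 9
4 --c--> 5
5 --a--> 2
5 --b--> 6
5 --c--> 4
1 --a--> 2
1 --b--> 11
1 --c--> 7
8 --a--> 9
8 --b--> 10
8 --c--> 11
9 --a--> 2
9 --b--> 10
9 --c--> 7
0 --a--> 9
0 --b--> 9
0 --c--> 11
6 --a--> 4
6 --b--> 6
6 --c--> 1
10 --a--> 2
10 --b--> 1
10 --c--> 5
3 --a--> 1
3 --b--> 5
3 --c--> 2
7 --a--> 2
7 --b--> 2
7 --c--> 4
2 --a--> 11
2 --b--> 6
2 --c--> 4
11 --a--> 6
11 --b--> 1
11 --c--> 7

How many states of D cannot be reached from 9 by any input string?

No path from 9 leads to 0, 3, 8; the other 9 states are all reachable.

3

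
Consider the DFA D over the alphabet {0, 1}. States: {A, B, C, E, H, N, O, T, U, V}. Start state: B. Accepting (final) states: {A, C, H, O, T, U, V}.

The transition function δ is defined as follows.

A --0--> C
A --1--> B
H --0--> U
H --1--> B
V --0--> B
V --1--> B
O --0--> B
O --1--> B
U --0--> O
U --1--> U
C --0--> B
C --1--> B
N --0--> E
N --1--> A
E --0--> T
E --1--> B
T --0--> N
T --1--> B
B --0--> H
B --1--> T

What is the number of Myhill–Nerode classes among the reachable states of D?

8

Reachable states from the start: {A,B,C,E,H,N,O,T,U}. Unreachable: {V} — drop them.
Initial partition by acceptance: {A,C,H,O,T,U} | {B,E,N}.
On input 0, block {A,C,H,O,T,U} splits into {C,O,T} and {A,H,U}.
Refine {B,E,N} on symbol 0: members go to different blocks, giving {N} and {B} and {E}.
Refine {C,O,T} on symbol 0: members go to different blocks, giving {C,O} and {T}.
Split {A,H,U} by δ(·,0) → {A,U} and {H}.
On input 1, block {A,U} splits into {A} and {U}.
The partition is now stable with 8 blocks: {C,O} | {N} | {A} | {B} | {E} | {T} | {H} | {U}.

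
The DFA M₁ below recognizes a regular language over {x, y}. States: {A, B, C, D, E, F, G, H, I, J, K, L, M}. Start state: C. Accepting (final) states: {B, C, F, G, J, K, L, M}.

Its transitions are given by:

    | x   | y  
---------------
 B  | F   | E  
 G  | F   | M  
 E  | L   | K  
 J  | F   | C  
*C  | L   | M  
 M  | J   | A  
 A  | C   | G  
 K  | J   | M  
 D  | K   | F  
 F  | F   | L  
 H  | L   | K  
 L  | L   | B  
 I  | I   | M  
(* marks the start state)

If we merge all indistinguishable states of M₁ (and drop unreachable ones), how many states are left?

First remove the unreachable states {D,H,I}; 10 states remain.
Initial partition by acceptance: {B,C,F,G,J,K,L,M} | {A,E}.
Split {B,C,F,G,J,K,L,M} by δ(·,y) → {C,F,G,J,K,L} and {B,M}.
Refine {C,F,G,J,K,L} on symbol y: members go to different blocks, giving {C,G,K,L} and {F,J}.
On input x, block {C,G,K,L} splits into {C,L} and {G,K}.
No further refinement is possible. Final partition (5 blocks): {C,L} | {A,E} | {B,M} | {F,J} | {G,K}.

5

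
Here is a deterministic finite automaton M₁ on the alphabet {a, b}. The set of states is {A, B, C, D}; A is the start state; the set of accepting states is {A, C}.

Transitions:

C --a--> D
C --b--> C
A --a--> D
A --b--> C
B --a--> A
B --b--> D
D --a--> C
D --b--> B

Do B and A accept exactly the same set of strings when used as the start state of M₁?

Initial partition by acceptance: {A,C} | {B,D}.
The partition is now stable with 2 blocks: {A,C} | {B,D}.
B and A end up in different blocks, so they are distinguishable. For instance, the string 'ε' is accepted from only A.

No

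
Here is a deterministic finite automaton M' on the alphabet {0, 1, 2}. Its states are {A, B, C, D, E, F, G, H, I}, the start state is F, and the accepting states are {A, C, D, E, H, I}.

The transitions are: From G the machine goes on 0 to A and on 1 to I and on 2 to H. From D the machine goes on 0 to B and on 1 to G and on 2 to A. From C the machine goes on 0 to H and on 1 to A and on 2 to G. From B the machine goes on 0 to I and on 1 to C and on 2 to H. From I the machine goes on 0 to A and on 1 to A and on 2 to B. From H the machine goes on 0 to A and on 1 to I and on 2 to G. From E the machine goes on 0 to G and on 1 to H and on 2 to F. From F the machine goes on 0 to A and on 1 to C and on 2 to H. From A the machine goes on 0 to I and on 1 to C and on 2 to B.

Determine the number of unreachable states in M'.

BFS from F reaches {A, B, C, F, G, H, I}; the 2 state(s) D, E are never visited.

2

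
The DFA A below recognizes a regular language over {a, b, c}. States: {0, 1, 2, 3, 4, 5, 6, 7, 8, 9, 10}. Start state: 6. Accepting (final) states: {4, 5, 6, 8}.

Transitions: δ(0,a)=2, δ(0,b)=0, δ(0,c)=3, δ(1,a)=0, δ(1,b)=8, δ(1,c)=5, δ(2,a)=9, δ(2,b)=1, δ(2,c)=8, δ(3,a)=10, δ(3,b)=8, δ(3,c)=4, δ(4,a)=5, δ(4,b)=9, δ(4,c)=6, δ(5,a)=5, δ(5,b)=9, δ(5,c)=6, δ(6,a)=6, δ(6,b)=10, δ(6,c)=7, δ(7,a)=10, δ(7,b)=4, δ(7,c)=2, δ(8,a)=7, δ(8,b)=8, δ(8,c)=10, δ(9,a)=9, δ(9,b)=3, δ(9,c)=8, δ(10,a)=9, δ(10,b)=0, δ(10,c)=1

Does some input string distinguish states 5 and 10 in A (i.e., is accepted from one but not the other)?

Yes

Every state is reachable, so we keep all 11.
P0 = {4,5,6,8} | {0,1,2,3,7,9,10}.
On input a, block {4,5,6,8} splits into {4,5,6} and {8}.
On input c, block {4,5,6} splits into {4,5} and {6}.
On input b, block {0,1,2,3,7,9,10} splits into {0,2,9,10} and {1,3} and {7}.
Split {0,2,9,10} by δ(·,b) → {0,10} and {2,9}.
The partition is now stable with 7 blocks: {4,5} | {0,10} | {8} | {6} | {1,3} | {7} | {2,9}.
5 and 10 end up in different blocks, so they are distinguishable. For instance, the string 'ε' is accepted from only 5.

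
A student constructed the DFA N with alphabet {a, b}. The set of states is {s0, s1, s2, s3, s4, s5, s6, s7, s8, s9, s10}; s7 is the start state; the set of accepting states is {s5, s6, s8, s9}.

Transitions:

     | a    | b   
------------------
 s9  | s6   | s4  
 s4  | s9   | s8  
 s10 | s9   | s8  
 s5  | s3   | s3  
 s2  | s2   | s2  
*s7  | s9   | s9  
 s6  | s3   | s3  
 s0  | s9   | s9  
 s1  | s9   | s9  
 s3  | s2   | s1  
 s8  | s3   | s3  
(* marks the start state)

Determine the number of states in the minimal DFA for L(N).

6

Reachable states from the start: {s1,s2,s3,s4,s6,s7,s8,s9}. Unreachable: {s0,s5,s10} — drop them.
Initial partition by acceptance: {s6,s8,s9} | {s1,s2,s3,s4,s7}.
Split {s6,s8,s9} by δ(·,a) → {s6,s8} and {s9}.
Refine {s1,s2,s3,s4,s7} on symbol a: members go to different blocks, giving {s1,s4,s7} and {s2,s3}.
On input b, block {s1,s4,s7} splits into {s1,s7} and {s4}.
Split {s2,s3} by δ(·,b) → {s2} and {s3}.
Stable partition: {s6,s8} | {s1,s7} | {s9} | {s2} | {s4} | {s3} — 6 equivalence classes.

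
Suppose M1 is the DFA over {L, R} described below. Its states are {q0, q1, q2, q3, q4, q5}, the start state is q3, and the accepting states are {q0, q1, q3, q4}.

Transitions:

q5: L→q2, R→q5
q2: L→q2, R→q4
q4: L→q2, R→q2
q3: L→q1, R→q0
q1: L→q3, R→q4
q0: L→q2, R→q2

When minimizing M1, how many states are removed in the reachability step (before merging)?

No path from q3 leads to q5; the other 5 states are all reachable.

1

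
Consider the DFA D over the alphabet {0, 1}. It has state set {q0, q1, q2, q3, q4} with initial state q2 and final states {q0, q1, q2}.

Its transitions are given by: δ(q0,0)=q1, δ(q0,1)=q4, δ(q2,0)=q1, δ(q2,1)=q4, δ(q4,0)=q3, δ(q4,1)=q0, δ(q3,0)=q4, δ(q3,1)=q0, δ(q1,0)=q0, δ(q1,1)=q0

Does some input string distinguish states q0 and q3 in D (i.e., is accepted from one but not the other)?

Yes

Initial partition by acceptance: {q0,q1,q2} | {q3,q4}.
On input 1, block {q0,q1,q2} splits into {q0,q2} and {q1}.
Stable partition: {q0,q2} | {q3,q4} | {q1} — 3 equivalence classes.
q0 and q3 end up in different blocks, so they are distinguishable. For instance, the string 'ε' is accepted from only q0.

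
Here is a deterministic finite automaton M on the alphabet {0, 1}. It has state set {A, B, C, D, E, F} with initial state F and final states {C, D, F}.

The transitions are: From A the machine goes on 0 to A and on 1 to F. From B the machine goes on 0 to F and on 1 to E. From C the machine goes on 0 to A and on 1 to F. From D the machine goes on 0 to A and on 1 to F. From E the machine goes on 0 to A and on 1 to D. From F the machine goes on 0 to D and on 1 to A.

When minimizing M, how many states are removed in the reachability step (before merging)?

Starting at F and following transitions, the reachable set is {A, D, F}. That leaves B, C, E unreachable — 3 in total.

3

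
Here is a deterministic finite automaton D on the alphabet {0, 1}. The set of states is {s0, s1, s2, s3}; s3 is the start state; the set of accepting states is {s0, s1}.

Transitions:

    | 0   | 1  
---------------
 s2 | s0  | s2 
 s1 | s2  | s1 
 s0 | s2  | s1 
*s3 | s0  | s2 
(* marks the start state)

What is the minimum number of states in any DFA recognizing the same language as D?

2

Initial partition by acceptance: {s0,s1} | {s2,s3}.
The partition is now stable with 2 blocks: {s0,s1} | {s2,s3}.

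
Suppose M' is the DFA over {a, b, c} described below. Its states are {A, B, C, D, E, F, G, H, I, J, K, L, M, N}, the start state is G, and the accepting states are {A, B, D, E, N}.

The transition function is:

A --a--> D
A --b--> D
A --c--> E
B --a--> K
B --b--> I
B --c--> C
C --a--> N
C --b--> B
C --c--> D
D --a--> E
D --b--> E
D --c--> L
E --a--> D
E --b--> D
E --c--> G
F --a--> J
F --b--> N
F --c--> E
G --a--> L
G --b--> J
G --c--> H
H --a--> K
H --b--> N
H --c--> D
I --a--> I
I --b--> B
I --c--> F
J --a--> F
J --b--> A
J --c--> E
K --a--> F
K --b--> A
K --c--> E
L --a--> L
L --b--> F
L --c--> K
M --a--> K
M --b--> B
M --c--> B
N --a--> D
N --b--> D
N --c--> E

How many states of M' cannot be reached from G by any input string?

4

No path from G leads to B, C, I, M; the other 10 states are all reachable.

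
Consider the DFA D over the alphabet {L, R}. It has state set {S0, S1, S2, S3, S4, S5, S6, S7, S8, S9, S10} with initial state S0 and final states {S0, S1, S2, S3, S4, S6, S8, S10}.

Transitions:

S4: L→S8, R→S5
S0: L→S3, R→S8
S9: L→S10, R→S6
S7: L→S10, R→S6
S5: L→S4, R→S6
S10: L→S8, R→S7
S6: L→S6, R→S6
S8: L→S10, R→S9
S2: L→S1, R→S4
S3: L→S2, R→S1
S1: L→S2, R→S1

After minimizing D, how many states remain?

All states are reachable from the start state.
Start with accepting vs non-accepting: {S0,S1,S2,S3,S4,S6,S8,S10} | {S5,S7,S9}.
On input R, block {S0,S1,S2,S3,S4,S6,S8,S10} splits into {S0,S1,S2,S3,S6} and {S4,S8,S10}.
On input R, block {S0,S1,S2,S3,S6} splits into {S1,S3,S6} and {S0,S2}.
Refine {S1,S3,S6} on symbol L: members go to different blocks, giving {S1,S3} and {S6}.
Stable partition: {S1,S3} | {S5,S7,S9} | {S4,S8,S10} | {S0,S2} | {S6} — 5 equivalence classes.

5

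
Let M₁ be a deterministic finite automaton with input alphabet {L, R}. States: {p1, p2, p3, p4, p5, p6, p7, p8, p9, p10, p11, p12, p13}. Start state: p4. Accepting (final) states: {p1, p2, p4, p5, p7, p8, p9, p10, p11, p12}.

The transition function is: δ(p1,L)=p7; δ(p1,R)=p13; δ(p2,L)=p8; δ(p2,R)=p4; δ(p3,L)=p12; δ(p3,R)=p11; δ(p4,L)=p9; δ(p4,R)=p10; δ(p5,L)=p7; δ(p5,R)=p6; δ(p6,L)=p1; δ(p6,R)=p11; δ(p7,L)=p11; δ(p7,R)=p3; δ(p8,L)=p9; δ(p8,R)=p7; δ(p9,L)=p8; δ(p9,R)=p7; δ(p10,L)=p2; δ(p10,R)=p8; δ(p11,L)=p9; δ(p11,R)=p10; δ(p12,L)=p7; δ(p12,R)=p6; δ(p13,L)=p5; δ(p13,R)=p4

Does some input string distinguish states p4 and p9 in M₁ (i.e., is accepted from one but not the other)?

Yes

P0 = {p1,p2,p4,p5,p7,p8,p9,p10,p11,p12} | {p3,p6,p13}.
Refine {p1,p2,p4,p5,p7,p8,p9,p10,p11,p12} on symbol R: members go to different blocks, giving {p2,p4,p8,p9,p10,p11} and {p1,p5,p7,p12}.
Refine {p2,p4,p8,p9,p10,p11} on symbol R: members go to different blocks, giving {p2,p4,p10,p11} and {p8,p9}.
On input L, block {p2,p4,p10,p11} splits into {p2,p4,p11} and {p10}.
On input R, block {p2,p4,p11} splits into {p4,p11} and {p2}.
Refine {p1,p5,p7,p12} on symbol L: members go to different blocks, giving {p1,p5,p12} and {p7}.
Stable partition: {p4,p11} | {p3,p6,p13} | {p1,p5,p12} | {p8,p9} | {p10} | {p2} | {p7} — 7 equivalence classes.
p4 and p9 end up in different blocks, so they are distinguishable. For instance, the string 'RR' is accepted from only p4.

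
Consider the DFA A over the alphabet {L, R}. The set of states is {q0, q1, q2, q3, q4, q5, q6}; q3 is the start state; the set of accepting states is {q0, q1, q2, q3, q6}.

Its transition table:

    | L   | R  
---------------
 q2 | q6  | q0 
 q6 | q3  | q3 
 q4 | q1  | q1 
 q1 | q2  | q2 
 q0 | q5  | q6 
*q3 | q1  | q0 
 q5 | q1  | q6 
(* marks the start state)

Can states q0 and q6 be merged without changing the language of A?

No

States {q4} cannot be reached from the start state, so discard them.
Initial partition by acceptance: {q0,q1,q2,q3,q6} | {q5}.
Split {q0,q1,q2,q3,q6} by δ(·,L) → {q1,q2,q3,q6} and {q0}.
Refine {q1,q2,q3,q6} on symbol R: members go to different blocks, giving {q1,q6} and {q2,q3}.
The partition is now stable with 4 blocks: {q1,q6} | {q5} | {q0} | {q2,q3}.
q0 and q6 end up in different blocks, so they are distinguishable. For instance, the string 'L' is accepted from only q6.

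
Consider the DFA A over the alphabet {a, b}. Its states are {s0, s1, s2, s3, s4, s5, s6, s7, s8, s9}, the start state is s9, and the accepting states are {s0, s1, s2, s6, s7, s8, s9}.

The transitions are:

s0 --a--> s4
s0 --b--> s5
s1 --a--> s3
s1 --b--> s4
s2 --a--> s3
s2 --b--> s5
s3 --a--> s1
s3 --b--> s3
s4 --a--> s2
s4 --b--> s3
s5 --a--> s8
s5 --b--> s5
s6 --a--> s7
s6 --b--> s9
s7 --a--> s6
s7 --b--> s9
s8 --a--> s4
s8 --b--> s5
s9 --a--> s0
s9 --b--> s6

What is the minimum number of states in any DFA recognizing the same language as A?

4

Every state is reachable, so we keep all 10.
P0 = {s0,s1,s2,s6,s7,s8,s9} | {s3,s4,s5}.
Split {s0,s1,s2,s6,s7,s8,s9} by δ(·,a) → {s0,s1,s2,s8} and {s6,s7,s9}.
On input a, block {s6,s7,s9} splits into {s6,s7} and {s9}.
The partition is now stable with 4 blocks: {s0,s1,s2,s8} | {s3,s4,s5} | {s6,s7} | {s9}.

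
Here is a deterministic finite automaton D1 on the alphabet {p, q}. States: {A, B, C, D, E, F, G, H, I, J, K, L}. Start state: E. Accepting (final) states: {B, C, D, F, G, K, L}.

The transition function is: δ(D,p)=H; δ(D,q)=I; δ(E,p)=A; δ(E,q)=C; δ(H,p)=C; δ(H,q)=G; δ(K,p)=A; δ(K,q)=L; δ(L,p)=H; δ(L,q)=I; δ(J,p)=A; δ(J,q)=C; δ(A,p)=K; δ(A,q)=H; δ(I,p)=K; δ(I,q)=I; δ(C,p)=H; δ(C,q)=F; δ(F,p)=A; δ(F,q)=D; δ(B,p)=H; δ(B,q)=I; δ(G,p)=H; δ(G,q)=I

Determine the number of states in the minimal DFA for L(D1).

First remove the unreachable states {B,J}; 10 states remain.
P0 = {C,D,F,G,K,L} | {A,E,H,I}.
On input q, block {C,D,F,G,K,L} splits into {C,F,K} and {D,G,L}.
On input q, block {C,F,K} splits into {F,K} and {C}.
Refine {A,E,H,I} on symbol p: members go to different blocks, giving {A,I} and {E} and {H}.
On input q, block {A,I} splits into {A} and {I}.
The partition is now stable with 7 blocks: {F,K} | {A} | {D,G,L} | {C} | {E} | {H} | {I}.

7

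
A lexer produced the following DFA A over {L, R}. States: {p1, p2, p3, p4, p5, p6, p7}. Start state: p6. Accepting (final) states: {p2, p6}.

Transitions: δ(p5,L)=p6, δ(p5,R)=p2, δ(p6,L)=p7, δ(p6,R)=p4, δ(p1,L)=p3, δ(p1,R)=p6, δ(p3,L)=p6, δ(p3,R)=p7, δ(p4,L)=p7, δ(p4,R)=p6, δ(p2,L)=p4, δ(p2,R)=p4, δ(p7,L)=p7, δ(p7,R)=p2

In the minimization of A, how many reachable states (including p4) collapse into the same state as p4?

2

First remove the unreachable states {p1,p3,p5}; 4 states remain.
P0 = {p2,p6} | {p4,p7}.
The partition is now stable with 2 blocks: {p2,p6} | {p4,p7}.
State p4 belongs to the block {p4,p7}, which has 2 states.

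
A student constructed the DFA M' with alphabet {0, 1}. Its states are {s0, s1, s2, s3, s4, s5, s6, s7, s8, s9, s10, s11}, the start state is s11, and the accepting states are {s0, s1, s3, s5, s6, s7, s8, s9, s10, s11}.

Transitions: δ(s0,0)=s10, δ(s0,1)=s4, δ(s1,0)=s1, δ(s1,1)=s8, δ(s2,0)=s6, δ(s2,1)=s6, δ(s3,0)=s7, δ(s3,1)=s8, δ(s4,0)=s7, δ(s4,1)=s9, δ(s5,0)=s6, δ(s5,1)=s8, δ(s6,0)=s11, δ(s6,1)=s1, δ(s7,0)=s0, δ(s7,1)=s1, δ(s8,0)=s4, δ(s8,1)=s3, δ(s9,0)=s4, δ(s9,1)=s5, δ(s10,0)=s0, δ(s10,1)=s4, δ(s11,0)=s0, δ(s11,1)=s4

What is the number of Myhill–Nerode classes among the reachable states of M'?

First remove the unreachable states {s2}; 11 states remain.
Start with accepting vs non-accepting: {s0,s1,s3,s5,s6,s7,s8,s9,s10,s11} | {s4}.
Refine {s0,s1,s3,s5,s6,s7,s8,s9,s10,s11} on symbol 0: members go to different blocks, giving {s0,s1,s3,s5,s6,s7,s10,s11} and {s8,s9}.
Refine {s0,s1,s3,s5,s6,s7,s10,s11} on symbol 1: members go to different blocks, giving {s0,s10,s11} and {s1,s3,s5} and {s6,s7}.
On input 0, block {s1,s3,s5} splits into {s3,s5} and {s1}.
The partition is now stable with 6 blocks: {s0,s10,s11} | {s4} | {s8,s9} | {s3,s5} | {s6,s7} | {s1}.

6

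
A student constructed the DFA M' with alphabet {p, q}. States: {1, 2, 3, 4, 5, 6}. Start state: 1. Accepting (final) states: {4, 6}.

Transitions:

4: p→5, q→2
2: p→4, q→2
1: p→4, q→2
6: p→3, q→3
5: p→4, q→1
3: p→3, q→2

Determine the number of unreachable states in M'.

BFS from 1 reaches {1, 2, 4, 5}; the 2 state(s) 3, 6 are never visited.

2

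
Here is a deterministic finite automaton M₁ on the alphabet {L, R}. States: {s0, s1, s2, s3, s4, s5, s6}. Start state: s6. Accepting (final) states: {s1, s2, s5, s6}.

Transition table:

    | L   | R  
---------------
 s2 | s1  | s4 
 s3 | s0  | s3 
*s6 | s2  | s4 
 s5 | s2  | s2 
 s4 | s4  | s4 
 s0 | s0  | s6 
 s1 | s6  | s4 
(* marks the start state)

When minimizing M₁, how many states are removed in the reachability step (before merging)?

3

No path from s6 leads to s0, s3, s5; the other 4 states are all reachable.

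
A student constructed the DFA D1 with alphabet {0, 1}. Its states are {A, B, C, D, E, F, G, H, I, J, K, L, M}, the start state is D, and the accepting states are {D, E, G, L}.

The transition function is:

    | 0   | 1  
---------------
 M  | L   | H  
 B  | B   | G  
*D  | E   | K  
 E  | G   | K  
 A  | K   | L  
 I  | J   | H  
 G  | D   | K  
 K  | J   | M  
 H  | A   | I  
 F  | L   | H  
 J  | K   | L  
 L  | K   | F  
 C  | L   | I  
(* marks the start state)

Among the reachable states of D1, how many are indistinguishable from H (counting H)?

States {B,C} cannot be reached from the start state, so discard them.
Initial partition by acceptance: {D,E,G,L} | {A,F,H,I,J,K,M}.
Refine {D,E,G,L} on symbol 0: members go to different blocks, giving {D,E,G} and {L}.
Split {A,F,H,I,J,K,M} by δ(·,0) → {A,H,I,J,K} and {F,M}.
Refine {A,H,I,J,K} on symbol 1: members go to different blocks, giving {A,J} and {H,I} and {K}.
Stable partition: {D,E,G} | {A,J} | {L} | {F,M} | {H,I} | {K} — 6 equivalence classes.
The equivalence class containing H is {H,I}, of size 2.

2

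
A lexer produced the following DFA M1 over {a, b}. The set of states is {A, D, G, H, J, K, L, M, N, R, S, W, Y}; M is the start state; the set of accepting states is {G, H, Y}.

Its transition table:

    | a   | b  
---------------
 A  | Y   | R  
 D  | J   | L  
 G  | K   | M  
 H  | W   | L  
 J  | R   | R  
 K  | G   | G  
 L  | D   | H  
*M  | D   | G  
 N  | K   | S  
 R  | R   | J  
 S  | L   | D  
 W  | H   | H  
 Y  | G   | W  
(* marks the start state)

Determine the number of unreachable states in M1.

No path from M leads to A, N, S, Y; the other 9 states are all reachable.

4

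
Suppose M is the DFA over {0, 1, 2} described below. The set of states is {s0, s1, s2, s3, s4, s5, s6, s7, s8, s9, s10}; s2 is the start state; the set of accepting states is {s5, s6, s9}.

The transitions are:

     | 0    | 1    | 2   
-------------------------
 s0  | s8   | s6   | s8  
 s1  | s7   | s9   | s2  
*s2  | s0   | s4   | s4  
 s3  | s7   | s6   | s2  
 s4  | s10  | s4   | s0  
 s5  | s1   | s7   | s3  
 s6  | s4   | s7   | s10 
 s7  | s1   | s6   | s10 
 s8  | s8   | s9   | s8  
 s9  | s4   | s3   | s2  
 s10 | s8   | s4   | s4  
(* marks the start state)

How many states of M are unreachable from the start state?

Starting at s2 and following transitions, the reachable set is {s0, s1, s2, s3, s4, s6, s7, s8, s9, s10}. That leaves s5 unreachable — 1 in total.

1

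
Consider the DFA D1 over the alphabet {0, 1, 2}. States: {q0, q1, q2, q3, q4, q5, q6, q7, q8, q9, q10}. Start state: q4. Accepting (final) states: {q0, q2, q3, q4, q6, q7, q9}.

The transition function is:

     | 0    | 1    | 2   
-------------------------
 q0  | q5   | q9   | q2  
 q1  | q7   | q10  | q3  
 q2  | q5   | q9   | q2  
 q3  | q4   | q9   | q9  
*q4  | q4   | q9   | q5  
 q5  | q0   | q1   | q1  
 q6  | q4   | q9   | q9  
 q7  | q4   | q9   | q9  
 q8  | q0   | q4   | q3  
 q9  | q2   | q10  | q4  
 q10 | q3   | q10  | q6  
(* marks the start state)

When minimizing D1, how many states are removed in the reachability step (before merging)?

1

Starting at q4 and following transitions, the reachable set is {q0, q1, q2, q3, q4, q5, q6, q7, q9, q10}. That leaves q8 unreachable — 1 in total.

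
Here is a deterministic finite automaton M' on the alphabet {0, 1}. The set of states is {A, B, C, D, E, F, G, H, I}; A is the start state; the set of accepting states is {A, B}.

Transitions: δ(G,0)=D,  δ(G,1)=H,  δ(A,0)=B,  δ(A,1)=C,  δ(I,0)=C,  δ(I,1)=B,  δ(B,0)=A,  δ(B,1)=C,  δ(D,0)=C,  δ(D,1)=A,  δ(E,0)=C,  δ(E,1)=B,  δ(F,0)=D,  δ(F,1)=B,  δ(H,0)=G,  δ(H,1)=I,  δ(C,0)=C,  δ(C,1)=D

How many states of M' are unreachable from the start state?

5

Starting at A and following transitions, the reachable set is {A, B, C, D}. That leaves E, F, G, H, I unreachable — 5 in total.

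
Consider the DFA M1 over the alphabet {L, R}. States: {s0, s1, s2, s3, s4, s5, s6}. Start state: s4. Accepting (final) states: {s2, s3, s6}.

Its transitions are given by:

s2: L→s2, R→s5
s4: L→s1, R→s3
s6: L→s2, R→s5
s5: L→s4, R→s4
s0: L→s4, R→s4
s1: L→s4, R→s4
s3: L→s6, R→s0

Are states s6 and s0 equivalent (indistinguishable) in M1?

P0 = {s2,s3,s6} | {s0,s1,s4,s5}.
Split {s0,s1,s4,s5} by δ(·,R) → {s0,s1,s5} and {s4}.
Stable partition: {s2,s3,s6} | {s0,s1,s5} | {s4} — 3 equivalence classes.
s6 and s0 end up in different blocks, so they are distinguishable. For instance, the string 'ε' is accepted from only s6.

No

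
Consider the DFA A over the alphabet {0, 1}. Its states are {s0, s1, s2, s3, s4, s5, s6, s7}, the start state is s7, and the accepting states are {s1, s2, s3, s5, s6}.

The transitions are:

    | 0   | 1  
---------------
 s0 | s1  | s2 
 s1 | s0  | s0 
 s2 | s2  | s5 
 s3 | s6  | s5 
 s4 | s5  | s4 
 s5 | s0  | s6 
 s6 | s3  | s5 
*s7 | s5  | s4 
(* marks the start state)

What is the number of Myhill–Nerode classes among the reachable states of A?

5

All states are reachable from the start state.
Initial partition by acceptance: {s1,s2,s3,s5,s6} | {s0,s4,s7}.
Refine {s1,s2,s3,s5,s6} on symbol 0: members go to different blocks, giving {s2,s3,s6} and {s1,s5}.
On input 1, block {s0,s4,s7} splits into {s4,s7} and {s0}.
Refine {s1,s5} on symbol 1: members go to different blocks, giving {s1} and {s5}.
No further refinement is possible. Final partition (5 blocks): {s2,s3,s6} | {s4,s7} | {s1} | {s0} | {s5}.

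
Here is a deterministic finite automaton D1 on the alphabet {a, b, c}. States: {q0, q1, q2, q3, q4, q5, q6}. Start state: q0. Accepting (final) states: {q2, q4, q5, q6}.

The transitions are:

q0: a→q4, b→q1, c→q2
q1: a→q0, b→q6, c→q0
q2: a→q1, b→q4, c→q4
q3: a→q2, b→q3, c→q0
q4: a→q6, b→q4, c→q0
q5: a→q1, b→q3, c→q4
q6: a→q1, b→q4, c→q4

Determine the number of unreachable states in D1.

2

No path from q0 leads to q3, q5; the other 5 states are all reachable.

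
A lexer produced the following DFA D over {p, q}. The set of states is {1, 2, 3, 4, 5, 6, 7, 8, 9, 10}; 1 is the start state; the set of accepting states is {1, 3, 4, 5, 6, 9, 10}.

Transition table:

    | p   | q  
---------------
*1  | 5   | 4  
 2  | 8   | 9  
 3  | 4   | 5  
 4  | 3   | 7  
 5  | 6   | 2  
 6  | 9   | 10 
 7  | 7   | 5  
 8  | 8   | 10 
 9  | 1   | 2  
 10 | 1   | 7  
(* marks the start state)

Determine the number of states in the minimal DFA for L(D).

Every state is reachable, so we keep all 10.
Initial partition by acceptance: {1,3,4,5,6,9,10} | {2,7,8}.
Split {1,3,4,5,6,9,10} by δ(·,q) → {4,5,9,10} and {1,3,6}.
Stable partition: {4,5,9,10} | {2,7,8} | {1,3,6} — 3 equivalence classes.

3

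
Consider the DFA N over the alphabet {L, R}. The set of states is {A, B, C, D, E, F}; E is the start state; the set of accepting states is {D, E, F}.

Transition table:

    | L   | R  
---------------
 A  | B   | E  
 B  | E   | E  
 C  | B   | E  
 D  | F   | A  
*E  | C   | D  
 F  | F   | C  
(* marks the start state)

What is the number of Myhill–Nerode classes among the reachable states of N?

Every state is reachable, so we keep all 6.
Initial partition by acceptance: {D,E,F} | {A,B,C}.
On input L, block {D,E,F} splits into {D,F} and {E}.
Refine {A,B,C} on symbol L: members go to different blocks, giving {A,C} and {B}.
No further refinement is possible. Final partition (4 blocks): {D,F} | {A,C} | {E} | {B}.

4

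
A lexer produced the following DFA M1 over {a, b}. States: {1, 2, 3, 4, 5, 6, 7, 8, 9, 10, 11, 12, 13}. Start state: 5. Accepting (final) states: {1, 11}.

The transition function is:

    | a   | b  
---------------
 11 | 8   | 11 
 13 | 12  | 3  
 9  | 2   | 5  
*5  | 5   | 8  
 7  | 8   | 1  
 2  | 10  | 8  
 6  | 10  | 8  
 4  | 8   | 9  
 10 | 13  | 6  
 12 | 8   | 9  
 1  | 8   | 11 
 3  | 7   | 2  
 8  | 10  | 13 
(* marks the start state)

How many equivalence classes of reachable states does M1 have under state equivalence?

10

States {4} cannot be reached from the start state, so discard them.
Start with accepting vs non-accepting: {1,11} | {2,3,5,6,7,8,9,10,12,13}.
On input b, block {2,3,5,6,7,8,9,10,12,13} splits into {2,3,5,6,8,9,10,12,13} and {7}.
On input a, block {2,3,5,6,8,9,10,12,13} splits into {2,5,6,8,9,10,12,13} and {3}.
Refine {2,5,6,8,9,10,12,13} on symbol b: members go to different blocks, giving {2,5,6,8,9,10,12} and {13}.
On input a, block {2,5,6,8,9,10,12} splits into {2,5,6,8,9,12} and {10}.
On input a, block {2,5,6,8,9,12} splits into {2,6,8} and {5,9,12}.
On input b, block {2,6,8} splits into {2,6} and {8}.
On input a, block {5,9,12} splits into {5} and {9} and {12}.
No further refinement is possible. Final partition (10 blocks): {1,11} | {2,6} | {7} | {3} | {13} | {10} | {5} | {8} | {9} | {12}.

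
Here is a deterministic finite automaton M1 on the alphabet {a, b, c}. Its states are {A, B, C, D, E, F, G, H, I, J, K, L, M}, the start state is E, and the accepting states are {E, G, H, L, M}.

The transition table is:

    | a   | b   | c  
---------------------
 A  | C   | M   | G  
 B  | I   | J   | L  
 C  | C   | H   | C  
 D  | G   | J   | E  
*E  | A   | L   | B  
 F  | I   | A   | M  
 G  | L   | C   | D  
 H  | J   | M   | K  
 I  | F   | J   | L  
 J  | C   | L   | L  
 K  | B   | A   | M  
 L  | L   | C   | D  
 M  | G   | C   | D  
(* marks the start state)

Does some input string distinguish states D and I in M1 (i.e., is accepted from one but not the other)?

Yes

All states are reachable from the start state.
P0 = {E,G,H,L,M} | {A,B,C,D,F,I,J,K}.
On input a, block {E,G,H,L,M} splits into {G,L,M} and {E,H}.
On input a, block {A,B,C,D,F,I,J,K} splits into {A,B,C,F,I,J,K} and {D}.
Split {A,B,C,F,I,J,K} by δ(·,b) → {B,F,I,K} and {A,J} and {C}.
The partition is now stable with 6 blocks: {G,L,M} | {B,F,I,K} | {E,H} | {D} | {A,J} | {C}.
D and I end up in different blocks, so they are distinguishable. For instance, the string 'a' is accepted from only D.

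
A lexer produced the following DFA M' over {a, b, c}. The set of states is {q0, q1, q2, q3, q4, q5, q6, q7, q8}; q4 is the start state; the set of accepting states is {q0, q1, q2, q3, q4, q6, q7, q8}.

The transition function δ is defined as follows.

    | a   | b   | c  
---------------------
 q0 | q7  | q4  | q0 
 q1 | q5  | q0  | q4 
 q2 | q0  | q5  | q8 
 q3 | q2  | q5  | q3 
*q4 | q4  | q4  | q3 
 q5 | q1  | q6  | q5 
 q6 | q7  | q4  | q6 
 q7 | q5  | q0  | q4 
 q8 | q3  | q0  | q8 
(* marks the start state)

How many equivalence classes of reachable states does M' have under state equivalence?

All states are reachable from the start state.
Initial partition by acceptance: {q0,q1,q2,q3,q4,q6,q7,q8} | {q5}.
On input a, block {q0,q1,q2,q3,q4,q6,q7,q8} splits into {q0,q2,q3,q4,q6,q8} and {q1,q7}.
Refine {q0,q2,q3,q4,q6,q8} on symbol a: members go to different blocks, giving {q2,q3,q4,q8} and {q0,q6}.
Split {q2,q3,q4,q8} by δ(·,a) → {q3,q4,q8} and {q2}.
Split {q3,q4,q8} by δ(·,a) → {q4,q8} and {q3}.
Refine {q4,q8} on symbol a: members go to different blocks, giving {q4} and {q8}.
No further refinement is possible. Final partition (7 blocks): {q4} | {q5} | {q1,q7} | {q0,q6} | {q2} | {q3} | {q8}.

7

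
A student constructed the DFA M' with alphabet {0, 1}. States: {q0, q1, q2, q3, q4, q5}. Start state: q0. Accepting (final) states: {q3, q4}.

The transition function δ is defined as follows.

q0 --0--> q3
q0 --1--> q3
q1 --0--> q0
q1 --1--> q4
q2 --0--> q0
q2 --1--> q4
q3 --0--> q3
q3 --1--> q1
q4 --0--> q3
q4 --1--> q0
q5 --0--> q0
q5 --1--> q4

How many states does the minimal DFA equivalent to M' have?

4

First remove the unreachable states {q2,q5}; 4 states remain.
Initial partition by acceptance: {q3,q4} | {q0,q1}.
Split {q0,q1} by δ(·,0) → {q0} and {q1}.
Split {q3,q4} by δ(·,1) → {q3} and {q4}.
Stable partition: {q3} | {q0} | {q1} | {q4} — 4 equivalence classes.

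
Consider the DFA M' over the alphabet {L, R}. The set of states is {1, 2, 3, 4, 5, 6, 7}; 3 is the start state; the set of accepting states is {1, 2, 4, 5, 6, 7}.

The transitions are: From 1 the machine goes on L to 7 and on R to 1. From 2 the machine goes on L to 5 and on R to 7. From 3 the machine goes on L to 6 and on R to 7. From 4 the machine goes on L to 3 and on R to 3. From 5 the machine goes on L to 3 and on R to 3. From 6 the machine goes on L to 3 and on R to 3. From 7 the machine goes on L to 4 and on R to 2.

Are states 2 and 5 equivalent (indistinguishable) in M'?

No

First remove the unreachable states {1}; 6 states remain.
P0 = {2,4,5,6,7} | {3}.
Refine {2,4,5,6,7} on symbol L: members go to different blocks, giving {4,5,6} and {2,7}.
The partition is now stable with 3 blocks: {4,5,6} | {3} | {2,7}.
2 and 5 end up in different blocks, so they are distinguishable. For instance, the string 'L' is accepted from only 2.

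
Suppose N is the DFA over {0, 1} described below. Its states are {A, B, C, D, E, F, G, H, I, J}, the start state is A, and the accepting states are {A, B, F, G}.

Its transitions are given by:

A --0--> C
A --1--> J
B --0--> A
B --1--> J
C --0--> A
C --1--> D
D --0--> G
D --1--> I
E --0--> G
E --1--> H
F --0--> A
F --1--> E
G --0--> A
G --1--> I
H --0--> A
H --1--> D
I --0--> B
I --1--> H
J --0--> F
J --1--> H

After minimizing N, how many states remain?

Start with accepting vs non-accepting: {A,B,F,G} | {C,D,E,H,I,J}.
On input 0, block {A,B,F,G} splits into {B,F,G} and {A}.
Split {C,D,E,H,I,J} by δ(·,0) → {D,E,I,J} and {C,H}.
Split {D,E,I,J} by δ(·,1) → {E,I,J} and {D}.
The partition is now stable with 5 blocks: {B,F,G} | {E,I,J} | {A} | {C,H} | {D}.

5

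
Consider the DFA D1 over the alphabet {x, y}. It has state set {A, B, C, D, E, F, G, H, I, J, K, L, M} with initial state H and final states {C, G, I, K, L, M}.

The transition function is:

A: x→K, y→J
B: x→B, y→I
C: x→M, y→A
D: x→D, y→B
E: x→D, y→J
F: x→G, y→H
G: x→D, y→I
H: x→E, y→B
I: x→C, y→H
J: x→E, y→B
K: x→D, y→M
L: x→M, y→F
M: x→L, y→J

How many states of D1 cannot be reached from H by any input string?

0

Every one of the 13 states is reachable from H.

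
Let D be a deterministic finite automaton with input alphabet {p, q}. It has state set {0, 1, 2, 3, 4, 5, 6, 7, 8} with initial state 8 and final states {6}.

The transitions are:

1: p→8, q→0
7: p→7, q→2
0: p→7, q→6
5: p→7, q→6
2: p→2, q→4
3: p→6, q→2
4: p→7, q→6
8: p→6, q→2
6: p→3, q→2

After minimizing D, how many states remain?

5

First remove the unreachable states {0,1,5}; 6 states remain.
P0 = {6} | {2,3,4,7,8}.
Refine {2,3,4,7,8} on symbol p: members go to different blocks, giving {2,4,7} and {3,8}.
Split {2,4,7} by δ(·,q) → {2,7} and {4}.
Split {2,7} by δ(·,q) → {2} and {7}.
Stable partition: {6} | {2} | {3,8} | {4} | {7} — 5 equivalence classes.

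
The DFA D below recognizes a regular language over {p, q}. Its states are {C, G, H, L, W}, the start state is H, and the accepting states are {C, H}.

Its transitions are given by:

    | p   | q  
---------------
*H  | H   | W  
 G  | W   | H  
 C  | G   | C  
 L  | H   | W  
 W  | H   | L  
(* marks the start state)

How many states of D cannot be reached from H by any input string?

2

BFS from H reaches {H, L, W}; the 2 state(s) C, G are never visited.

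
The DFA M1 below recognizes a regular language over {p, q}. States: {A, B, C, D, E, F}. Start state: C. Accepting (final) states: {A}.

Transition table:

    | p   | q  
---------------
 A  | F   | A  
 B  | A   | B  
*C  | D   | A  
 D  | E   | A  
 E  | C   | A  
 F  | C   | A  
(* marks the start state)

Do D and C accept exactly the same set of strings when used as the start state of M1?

Reachable states from the start: {A,C,D,E,F}. Unreachable: {B} — drop them.
Initial partition by acceptance: {A} | {C,D,E,F}.
Stable partition: {A} | {C,D,E,F} — 2 equivalence classes.
D and C lie in the same block of the stable partition, so they are equivalent — no string distinguishes them.

Yes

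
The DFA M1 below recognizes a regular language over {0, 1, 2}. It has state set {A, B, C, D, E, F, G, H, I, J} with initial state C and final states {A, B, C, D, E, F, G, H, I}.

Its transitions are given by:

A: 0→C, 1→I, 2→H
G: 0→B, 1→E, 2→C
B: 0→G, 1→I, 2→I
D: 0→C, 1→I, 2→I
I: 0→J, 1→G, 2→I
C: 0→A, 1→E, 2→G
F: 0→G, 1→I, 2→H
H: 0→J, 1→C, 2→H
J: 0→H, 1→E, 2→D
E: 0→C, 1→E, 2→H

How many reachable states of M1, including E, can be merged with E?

1

First remove the unreachable states {F}; 9 states remain.
P0 = {A,B,C,D,E,G,H,I} | {J}.
On input 0, block {A,B,C,D,E,G,H,I} splits into {A,B,C,D,E,G} and {H,I}.
Split {A,B,C,D,E,G} by δ(·,1) → {A,B,D} and {C,E,G}.
Refine {C,E,G} on symbol 0: members go to different blocks, giving {C,G} and {E}.
The partition is now stable with 5 blocks: {A,B,D} | {J} | {H,I} | {C,G} | {E}.
The equivalence class containing E is {E}, of size 1.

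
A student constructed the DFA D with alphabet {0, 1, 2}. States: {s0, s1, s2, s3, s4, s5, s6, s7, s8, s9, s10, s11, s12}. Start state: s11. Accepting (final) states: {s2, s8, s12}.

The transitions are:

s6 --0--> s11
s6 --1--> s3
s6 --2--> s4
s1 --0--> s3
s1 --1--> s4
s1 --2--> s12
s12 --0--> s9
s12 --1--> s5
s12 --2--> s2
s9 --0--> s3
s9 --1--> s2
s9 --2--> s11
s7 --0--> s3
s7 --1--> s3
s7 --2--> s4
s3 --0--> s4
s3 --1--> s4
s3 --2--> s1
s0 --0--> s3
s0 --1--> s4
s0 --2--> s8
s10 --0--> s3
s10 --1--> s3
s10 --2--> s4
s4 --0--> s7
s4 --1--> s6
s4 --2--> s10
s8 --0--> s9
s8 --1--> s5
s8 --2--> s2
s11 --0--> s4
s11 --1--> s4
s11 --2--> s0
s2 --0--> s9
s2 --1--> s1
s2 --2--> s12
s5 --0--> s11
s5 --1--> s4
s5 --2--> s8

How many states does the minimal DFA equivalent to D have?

6

All states are reachable from the start state.
Initial partition by acceptance: {s2,s8,s12} | {s0,s1,s3,s4,s5,s6,s7,s9,s10,s11}.
Split {s0,s1,s3,s4,s5,s6,s7,s9,s10,s11} by δ(·,1) → {s0,s1,s3,s4,s5,s6,s7,s10,s11} and {s9}.
Refine {s0,s1,s3,s4,s5,s6,s7,s10,s11} on symbol 2: members go to different blocks, giving {s3,s4,s6,s7,s10,s11} and {s0,s1,s5}.
Refine {s3,s4,s6,s7,s10,s11} on symbol 2: members go to different blocks, giving {s4,s6,s7,s10} and {s3,s11}.
Split {s4,s6,s7,s10} by δ(·,0) → {s6,s7,s10} and {s4}.
The partition is now stable with 6 blocks: {s2,s8,s12} | {s6,s7,s10} | {s9} | {s0,s1,s5} | {s3,s11} | {s4}.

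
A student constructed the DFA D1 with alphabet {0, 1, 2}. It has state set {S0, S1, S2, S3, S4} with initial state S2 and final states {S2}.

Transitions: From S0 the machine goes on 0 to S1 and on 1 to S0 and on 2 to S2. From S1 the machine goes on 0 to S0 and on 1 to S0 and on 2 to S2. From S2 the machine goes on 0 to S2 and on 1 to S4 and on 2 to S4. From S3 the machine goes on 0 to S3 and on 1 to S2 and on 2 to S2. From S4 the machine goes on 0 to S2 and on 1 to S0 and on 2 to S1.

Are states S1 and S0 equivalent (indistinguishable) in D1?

First remove the unreachable states {S3}; 4 states remain.
Start with accepting vs non-accepting: {S2} | {S0,S1,S4}.
On input 0, block {S0,S1,S4} splits into {S0,S1} and {S4}.
The partition is now stable with 3 blocks: {S2} | {S0,S1} | {S4}.
S1 and S0 lie in the same block of the stable partition, so they are equivalent — no string distinguishes them.

Yes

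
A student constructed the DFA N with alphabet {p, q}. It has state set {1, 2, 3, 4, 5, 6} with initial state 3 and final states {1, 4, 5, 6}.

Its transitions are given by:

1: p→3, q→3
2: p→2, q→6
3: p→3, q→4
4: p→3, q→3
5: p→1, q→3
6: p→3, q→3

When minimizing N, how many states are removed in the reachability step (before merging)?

4

BFS from 3 reaches {3, 4}; the 4 state(s) 1, 2, 5, 6 are never visited.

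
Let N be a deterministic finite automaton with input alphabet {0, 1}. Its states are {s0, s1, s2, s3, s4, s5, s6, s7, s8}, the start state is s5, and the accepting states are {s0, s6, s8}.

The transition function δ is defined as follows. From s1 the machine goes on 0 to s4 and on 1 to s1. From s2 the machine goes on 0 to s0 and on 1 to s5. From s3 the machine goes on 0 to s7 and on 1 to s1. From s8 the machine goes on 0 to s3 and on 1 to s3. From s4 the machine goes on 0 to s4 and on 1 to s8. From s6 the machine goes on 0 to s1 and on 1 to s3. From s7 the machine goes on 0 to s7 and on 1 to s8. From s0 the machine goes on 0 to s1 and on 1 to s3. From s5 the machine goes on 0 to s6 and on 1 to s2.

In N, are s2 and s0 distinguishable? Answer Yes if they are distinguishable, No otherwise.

P0 = {s0,s6,s8} | {s1,s2,s3,s4,s5,s7}.
Refine {s1,s2,s3,s4,s5,s7} on symbol 0: members go to different blocks, giving {s1,s3,s4,s7} and {s2,s5}.
Refine {s1,s3,s4,s7} on symbol 1: members go to different blocks, giving {s1,s3} and {s4,s7}.
No further refinement is possible. Final partition (4 blocks): {s0,s6,s8} | {s1,s3} | {s2,s5} | {s4,s7}.
s2 and s0 end up in different blocks, so they are distinguishable. For instance, the string 'ε' is accepted from only s0.

Yes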